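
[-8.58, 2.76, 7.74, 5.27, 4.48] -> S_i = Random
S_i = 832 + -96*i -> [832, 736, 640, 544, 448]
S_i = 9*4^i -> [9, 36, 144, 576, 2304]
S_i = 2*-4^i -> [2, -8, 32, -128, 512]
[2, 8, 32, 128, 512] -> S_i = 2*4^i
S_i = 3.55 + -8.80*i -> [3.55, -5.25, -14.05, -22.85, -31.65]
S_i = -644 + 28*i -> [-644, -616, -588, -560, -532]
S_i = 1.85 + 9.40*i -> [1.85, 11.25, 20.65, 30.05, 39.45]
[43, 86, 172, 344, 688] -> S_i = 43*2^i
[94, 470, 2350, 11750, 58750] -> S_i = 94*5^i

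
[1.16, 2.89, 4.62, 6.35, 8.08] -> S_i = 1.16 + 1.73*i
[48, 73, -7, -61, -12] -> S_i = Random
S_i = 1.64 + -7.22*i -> [1.64, -5.58, -12.8, -20.02, -27.24]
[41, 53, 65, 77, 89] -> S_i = 41 + 12*i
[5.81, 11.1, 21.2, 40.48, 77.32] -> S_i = 5.81*1.91^i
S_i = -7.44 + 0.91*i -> [-7.44, -6.53, -5.62, -4.71, -3.8]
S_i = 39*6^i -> [39, 234, 1404, 8424, 50544]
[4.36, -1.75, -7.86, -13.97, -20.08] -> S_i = 4.36 + -6.11*i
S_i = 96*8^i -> [96, 768, 6144, 49152, 393216]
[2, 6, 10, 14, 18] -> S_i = 2 + 4*i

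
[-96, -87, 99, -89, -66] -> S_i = Random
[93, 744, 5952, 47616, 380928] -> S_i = 93*8^i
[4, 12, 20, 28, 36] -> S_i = 4 + 8*i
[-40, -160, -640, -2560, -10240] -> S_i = -40*4^i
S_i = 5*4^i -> [5, 20, 80, 320, 1280]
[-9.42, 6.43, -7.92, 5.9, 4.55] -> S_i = Random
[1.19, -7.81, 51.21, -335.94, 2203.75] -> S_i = 1.19*(-6.56)^i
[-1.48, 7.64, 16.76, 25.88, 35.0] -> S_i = -1.48 + 9.12*i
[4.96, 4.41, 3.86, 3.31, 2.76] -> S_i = 4.96 + -0.55*i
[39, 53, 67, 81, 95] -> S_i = 39 + 14*i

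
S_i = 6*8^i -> [6, 48, 384, 3072, 24576]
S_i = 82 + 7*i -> [82, 89, 96, 103, 110]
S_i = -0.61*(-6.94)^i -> [-0.61, 4.23, -29.38, 203.9, -1415.04]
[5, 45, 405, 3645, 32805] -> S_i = 5*9^i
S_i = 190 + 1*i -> [190, 191, 192, 193, 194]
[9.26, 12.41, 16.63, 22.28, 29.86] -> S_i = 9.26*1.34^i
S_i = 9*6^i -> [9, 54, 324, 1944, 11664]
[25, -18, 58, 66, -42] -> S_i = Random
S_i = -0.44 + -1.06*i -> [-0.44, -1.5, -2.56, -3.62, -4.68]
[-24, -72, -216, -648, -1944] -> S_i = -24*3^i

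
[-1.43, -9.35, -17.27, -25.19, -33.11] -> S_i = -1.43 + -7.92*i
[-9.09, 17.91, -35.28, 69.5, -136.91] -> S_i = -9.09*(-1.97)^i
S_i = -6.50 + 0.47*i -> [-6.5, -6.03, -5.56, -5.09, -4.62]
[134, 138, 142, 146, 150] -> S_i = 134 + 4*i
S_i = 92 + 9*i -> [92, 101, 110, 119, 128]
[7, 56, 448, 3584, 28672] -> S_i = 7*8^i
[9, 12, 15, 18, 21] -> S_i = 9 + 3*i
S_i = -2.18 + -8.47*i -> [-2.18, -10.65, -19.12, -27.59, -36.06]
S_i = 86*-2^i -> [86, -172, 344, -688, 1376]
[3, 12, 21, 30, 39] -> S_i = 3 + 9*i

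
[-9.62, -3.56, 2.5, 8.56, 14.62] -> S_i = -9.62 + 6.06*i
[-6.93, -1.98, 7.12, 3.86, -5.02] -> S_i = Random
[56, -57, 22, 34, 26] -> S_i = Random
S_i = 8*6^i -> [8, 48, 288, 1728, 10368]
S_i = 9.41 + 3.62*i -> [9.41, 13.03, 16.65, 20.27, 23.89]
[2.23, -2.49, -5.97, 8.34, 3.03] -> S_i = Random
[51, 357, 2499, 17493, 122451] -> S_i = 51*7^i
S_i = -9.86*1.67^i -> [-9.86, -16.47, -27.5, -45.92, -76.69]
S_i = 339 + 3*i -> [339, 342, 345, 348, 351]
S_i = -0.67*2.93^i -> [-0.67, -1.96, -5.75, -16.85, -49.38]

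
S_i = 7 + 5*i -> [7, 12, 17, 22, 27]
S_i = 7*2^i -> [7, 14, 28, 56, 112]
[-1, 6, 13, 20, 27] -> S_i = -1 + 7*i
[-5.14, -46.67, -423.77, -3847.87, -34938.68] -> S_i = -5.14*9.08^i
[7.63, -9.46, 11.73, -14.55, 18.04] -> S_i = 7.63*(-1.24)^i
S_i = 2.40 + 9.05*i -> [2.4, 11.45, 20.5, 29.55, 38.6]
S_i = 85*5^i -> [85, 425, 2125, 10625, 53125]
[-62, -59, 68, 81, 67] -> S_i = Random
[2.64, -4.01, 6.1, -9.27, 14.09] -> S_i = 2.64*(-1.52)^i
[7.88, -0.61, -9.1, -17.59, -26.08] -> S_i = 7.88 + -8.49*i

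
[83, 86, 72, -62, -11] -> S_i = Random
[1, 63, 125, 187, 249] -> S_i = 1 + 62*i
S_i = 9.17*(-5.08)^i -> [9.17, -46.58, 236.64, -1202.16, 6106.95]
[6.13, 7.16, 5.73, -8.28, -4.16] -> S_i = Random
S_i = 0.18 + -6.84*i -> [0.18, -6.66, -13.5, -20.34, -27.18]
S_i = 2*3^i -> [2, 6, 18, 54, 162]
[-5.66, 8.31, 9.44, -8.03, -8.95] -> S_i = Random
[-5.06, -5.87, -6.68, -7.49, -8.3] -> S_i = -5.06 + -0.81*i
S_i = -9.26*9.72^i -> [-9.26, -90.01, -874.87, -8503.74, -82656.32]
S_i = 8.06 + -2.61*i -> [8.06, 5.45, 2.84, 0.23, -2.38]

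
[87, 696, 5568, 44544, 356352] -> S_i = 87*8^i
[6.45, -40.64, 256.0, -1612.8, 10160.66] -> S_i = 6.45*(-6.30)^i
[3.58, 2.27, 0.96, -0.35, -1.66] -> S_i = 3.58 + -1.31*i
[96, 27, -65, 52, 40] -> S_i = Random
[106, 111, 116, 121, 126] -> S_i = 106 + 5*i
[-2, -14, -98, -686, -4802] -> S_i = -2*7^i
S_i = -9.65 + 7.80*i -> [-9.65, -1.85, 5.95, 13.75, 21.55]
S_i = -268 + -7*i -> [-268, -275, -282, -289, -296]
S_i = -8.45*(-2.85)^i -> [-8.45, 24.08, -68.64, 195.61, -557.49]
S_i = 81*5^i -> [81, 405, 2025, 10125, 50625]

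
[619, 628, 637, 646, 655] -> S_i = 619 + 9*i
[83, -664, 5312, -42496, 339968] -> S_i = 83*-8^i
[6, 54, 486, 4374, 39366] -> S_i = 6*9^i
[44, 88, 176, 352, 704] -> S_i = 44*2^i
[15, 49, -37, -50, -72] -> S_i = Random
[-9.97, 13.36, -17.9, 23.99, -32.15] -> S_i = -9.97*(-1.34)^i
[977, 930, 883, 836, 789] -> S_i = 977 + -47*i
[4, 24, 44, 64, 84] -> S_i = 4 + 20*i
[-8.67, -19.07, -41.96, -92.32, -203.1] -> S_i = -8.67*2.20^i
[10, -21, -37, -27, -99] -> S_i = Random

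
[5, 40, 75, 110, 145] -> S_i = 5 + 35*i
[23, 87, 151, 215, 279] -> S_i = 23 + 64*i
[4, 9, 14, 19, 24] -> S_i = 4 + 5*i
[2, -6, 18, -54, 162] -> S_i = 2*-3^i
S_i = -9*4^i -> [-9, -36, -144, -576, -2304]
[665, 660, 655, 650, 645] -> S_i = 665 + -5*i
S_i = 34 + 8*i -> [34, 42, 50, 58, 66]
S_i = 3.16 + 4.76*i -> [3.16, 7.92, 12.68, 17.44, 22.2]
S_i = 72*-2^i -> [72, -144, 288, -576, 1152]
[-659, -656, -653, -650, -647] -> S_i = -659 + 3*i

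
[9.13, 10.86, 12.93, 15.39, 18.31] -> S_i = 9.13*1.19^i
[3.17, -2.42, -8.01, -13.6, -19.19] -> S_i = 3.17 + -5.59*i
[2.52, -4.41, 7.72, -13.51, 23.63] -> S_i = 2.52*(-1.75)^i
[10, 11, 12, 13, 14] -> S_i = 10 + 1*i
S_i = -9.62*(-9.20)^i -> [-9.62, 88.5, -814.24, 7490.98, -68917.0]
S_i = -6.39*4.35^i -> [-6.39, -27.8, -120.91, -525.98, -2288.01]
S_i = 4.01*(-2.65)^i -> [4.01, -10.63, 28.16, -74.62, 197.76]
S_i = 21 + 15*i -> [21, 36, 51, 66, 81]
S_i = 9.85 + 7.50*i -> [9.85, 17.35, 24.85, 32.35, 39.85]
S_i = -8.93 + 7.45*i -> [-8.93, -1.48, 5.97, 13.42, 20.87]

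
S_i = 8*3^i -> [8, 24, 72, 216, 648]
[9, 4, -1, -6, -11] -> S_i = 9 + -5*i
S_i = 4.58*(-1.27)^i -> [4.58, -5.82, 7.39, -9.38, 11.91]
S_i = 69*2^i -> [69, 138, 276, 552, 1104]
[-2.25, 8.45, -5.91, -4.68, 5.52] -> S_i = Random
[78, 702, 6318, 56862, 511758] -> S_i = 78*9^i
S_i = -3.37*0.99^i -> [-3.37, -3.34, -3.3, -3.27, -3.24]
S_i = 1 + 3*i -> [1, 4, 7, 10, 13]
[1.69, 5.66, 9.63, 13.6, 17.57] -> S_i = 1.69 + 3.97*i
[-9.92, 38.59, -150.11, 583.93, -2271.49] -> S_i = -9.92*(-3.89)^i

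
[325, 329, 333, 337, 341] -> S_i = 325 + 4*i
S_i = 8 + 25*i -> [8, 33, 58, 83, 108]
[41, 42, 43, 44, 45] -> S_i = 41 + 1*i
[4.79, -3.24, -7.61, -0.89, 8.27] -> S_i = Random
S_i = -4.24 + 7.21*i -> [-4.24, 2.97, 10.18, 17.39, 24.6]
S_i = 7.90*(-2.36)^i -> [7.9, -18.64, 44.0, -103.84, 245.06]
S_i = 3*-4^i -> [3, -12, 48, -192, 768]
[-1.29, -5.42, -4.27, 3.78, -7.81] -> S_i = Random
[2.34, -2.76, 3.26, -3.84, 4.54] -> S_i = 2.34*(-1.18)^i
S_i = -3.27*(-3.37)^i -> [-3.27, 11.02, -37.14, 125.15, -421.76]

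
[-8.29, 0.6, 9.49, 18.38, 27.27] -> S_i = -8.29 + 8.89*i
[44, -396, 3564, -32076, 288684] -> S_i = 44*-9^i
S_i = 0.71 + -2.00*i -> [0.71, -1.29, -3.29, -5.29, -7.29]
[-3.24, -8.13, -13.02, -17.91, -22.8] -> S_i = -3.24 + -4.89*i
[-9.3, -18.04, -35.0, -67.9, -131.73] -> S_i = -9.30*1.94^i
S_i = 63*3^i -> [63, 189, 567, 1701, 5103]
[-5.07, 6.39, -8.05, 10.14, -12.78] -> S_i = -5.07*(-1.26)^i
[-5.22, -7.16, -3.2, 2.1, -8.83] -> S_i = Random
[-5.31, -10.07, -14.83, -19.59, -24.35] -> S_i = -5.31 + -4.76*i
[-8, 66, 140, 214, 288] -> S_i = -8 + 74*i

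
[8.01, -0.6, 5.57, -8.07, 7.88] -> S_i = Random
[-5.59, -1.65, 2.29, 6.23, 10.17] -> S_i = -5.59 + 3.94*i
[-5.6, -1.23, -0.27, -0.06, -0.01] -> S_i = -5.60*0.22^i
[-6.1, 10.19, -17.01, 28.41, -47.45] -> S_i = -6.10*(-1.67)^i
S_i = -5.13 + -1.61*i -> [-5.13, -6.74, -8.35, -9.96, -11.57]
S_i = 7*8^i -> [7, 56, 448, 3584, 28672]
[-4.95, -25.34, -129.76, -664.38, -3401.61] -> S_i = -4.95*5.12^i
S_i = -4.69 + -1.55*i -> [-4.69, -6.24, -7.79, -9.34, -10.89]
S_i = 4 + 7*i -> [4, 11, 18, 25, 32]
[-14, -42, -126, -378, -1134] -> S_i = -14*3^i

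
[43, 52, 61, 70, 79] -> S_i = 43 + 9*i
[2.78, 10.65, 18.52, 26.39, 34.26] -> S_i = 2.78 + 7.87*i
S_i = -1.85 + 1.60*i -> [-1.85, -0.25, 1.35, 2.95, 4.55]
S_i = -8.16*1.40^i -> [-8.16, -11.42, -15.99, -22.39, -31.35]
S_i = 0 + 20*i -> [0, 20, 40, 60, 80]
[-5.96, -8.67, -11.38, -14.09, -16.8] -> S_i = -5.96 + -2.71*i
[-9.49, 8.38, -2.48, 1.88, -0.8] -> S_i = Random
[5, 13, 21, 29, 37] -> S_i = 5 + 8*i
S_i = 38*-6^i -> [38, -228, 1368, -8208, 49248]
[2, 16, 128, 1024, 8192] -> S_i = 2*8^i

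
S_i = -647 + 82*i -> [-647, -565, -483, -401, -319]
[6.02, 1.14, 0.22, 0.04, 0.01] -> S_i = 6.02*0.19^i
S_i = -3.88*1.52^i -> [-3.88, -5.9, -8.96, -13.63, -20.71]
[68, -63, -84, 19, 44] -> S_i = Random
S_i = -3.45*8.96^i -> [-3.45, -30.91, -276.97, -2481.66, -22235.72]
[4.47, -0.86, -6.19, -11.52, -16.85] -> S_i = 4.47 + -5.33*i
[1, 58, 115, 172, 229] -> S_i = 1 + 57*i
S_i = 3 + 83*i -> [3, 86, 169, 252, 335]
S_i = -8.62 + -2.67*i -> [-8.62, -11.29, -13.96, -16.63, -19.3]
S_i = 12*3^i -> [12, 36, 108, 324, 972]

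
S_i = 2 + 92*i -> [2, 94, 186, 278, 370]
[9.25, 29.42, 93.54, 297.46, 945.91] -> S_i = 9.25*3.18^i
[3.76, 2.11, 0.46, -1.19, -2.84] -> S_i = 3.76 + -1.65*i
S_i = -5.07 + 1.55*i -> [-5.07, -3.52, -1.97, -0.42, 1.13]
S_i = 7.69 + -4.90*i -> [7.69, 2.79, -2.11, -7.01, -11.91]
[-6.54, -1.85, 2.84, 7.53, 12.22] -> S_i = -6.54 + 4.69*i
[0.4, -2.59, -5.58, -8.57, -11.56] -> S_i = 0.40 + -2.99*i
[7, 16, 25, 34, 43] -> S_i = 7 + 9*i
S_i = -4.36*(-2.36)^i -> [-4.36, 10.29, -24.28, 57.31, -135.25]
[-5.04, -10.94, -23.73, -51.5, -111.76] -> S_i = -5.04*2.17^i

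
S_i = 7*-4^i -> [7, -28, 112, -448, 1792]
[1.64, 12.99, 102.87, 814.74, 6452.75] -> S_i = 1.64*7.92^i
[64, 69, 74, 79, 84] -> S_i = 64 + 5*i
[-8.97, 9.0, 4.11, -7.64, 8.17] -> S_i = Random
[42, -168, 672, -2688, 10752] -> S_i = 42*-4^i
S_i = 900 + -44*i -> [900, 856, 812, 768, 724]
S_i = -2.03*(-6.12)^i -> [-2.03, 12.42, -76.03, 465.32, -2847.75]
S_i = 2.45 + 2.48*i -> [2.45, 4.93, 7.41, 9.89, 12.37]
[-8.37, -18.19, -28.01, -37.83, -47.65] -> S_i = -8.37 + -9.82*i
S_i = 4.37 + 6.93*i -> [4.37, 11.3, 18.23, 25.16, 32.09]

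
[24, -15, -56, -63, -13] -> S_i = Random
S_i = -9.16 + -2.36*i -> [-9.16, -11.52, -13.88, -16.24, -18.6]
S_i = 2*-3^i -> [2, -6, 18, -54, 162]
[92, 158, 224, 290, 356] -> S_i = 92 + 66*i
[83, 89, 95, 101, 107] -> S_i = 83 + 6*i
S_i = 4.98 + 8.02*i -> [4.98, 13.0, 21.02, 29.04, 37.06]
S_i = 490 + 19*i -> [490, 509, 528, 547, 566]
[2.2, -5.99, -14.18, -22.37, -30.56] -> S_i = 2.20 + -8.19*i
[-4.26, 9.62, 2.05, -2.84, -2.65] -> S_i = Random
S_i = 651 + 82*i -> [651, 733, 815, 897, 979]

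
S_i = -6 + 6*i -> [-6, 0, 6, 12, 18]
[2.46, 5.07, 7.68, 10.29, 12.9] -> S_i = 2.46 + 2.61*i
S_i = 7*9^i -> [7, 63, 567, 5103, 45927]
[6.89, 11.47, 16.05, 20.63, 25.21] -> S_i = 6.89 + 4.58*i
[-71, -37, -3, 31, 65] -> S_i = -71 + 34*i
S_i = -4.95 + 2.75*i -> [-4.95, -2.2, 0.55, 3.3, 6.05]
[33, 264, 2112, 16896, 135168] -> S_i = 33*8^i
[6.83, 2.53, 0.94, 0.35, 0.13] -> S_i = 6.83*0.37^i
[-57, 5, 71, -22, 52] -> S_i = Random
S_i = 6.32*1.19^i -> [6.32, 7.52, 8.95, 10.65, 12.67]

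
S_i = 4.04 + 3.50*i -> [4.04, 7.54, 11.04, 14.54, 18.04]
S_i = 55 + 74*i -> [55, 129, 203, 277, 351]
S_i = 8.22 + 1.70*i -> [8.22, 9.92, 11.62, 13.32, 15.02]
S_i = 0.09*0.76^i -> [0.09, 0.07, 0.05, 0.04, 0.03]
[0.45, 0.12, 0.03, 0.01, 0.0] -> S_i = 0.45*0.27^i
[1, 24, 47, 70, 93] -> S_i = 1 + 23*i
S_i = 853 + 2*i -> [853, 855, 857, 859, 861]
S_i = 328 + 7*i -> [328, 335, 342, 349, 356]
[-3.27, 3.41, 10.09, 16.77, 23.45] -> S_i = -3.27 + 6.68*i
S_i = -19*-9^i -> [-19, 171, -1539, 13851, -124659]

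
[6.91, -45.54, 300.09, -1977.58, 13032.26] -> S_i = 6.91*(-6.59)^i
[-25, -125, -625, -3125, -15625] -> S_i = -25*5^i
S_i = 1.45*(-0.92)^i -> [1.45, -1.33, 1.23, -1.13, 1.04]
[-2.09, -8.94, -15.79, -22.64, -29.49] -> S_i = -2.09 + -6.85*i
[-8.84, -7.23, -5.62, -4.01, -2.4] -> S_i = -8.84 + 1.61*i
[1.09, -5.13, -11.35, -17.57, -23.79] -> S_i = 1.09 + -6.22*i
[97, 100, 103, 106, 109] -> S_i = 97 + 3*i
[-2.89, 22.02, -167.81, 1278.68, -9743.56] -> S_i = -2.89*(-7.62)^i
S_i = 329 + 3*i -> [329, 332, 335, 338, 341]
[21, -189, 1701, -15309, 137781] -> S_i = 21*-9^i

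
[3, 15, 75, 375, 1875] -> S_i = 3*5^i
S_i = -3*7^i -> [-3, -21, -147, -1029, -7203]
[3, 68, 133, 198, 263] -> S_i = 3 + 65*i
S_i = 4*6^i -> [4, 24, 144, 864, 5184]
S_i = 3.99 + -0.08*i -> [3.99, 3.91, 3.83, 3.75, 3.67]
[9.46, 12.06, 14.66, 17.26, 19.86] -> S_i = 9.46 + 2.60*i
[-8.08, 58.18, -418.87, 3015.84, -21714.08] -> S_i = -8.08*(-7.20)^i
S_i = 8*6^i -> [8, 48, 288, 1728, 10368]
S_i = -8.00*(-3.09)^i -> [-8.0, 24.72, -76.38, 236.03, -729.33]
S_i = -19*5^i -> [-19, -95, -475, -2375, -11875]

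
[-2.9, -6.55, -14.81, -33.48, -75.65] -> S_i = -2.90*2.26^i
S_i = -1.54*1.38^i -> [-1.54, -2.13, -2.93, -4.05, -5.59]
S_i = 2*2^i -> [2, 4, 8, 16, 32]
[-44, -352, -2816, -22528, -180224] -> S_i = -44*8^i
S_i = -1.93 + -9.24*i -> [-1.93, -11.17, -20.41, -29.65, -38.89]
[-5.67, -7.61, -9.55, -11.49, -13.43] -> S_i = -5.67 + -1.94*i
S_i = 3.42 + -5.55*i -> [3.42, -2.13, -7.68, -13.23, -18.78]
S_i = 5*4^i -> [5, 20, 80, 320, 1280]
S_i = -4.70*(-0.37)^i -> [-4.7, 1.74, -0.64, 0.24, -0.09]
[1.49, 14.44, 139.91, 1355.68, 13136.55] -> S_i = 1.49*9.69^i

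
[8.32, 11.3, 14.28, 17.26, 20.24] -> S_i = 8.32 + 2.98*i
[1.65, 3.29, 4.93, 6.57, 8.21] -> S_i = 1.65 + 1.64*i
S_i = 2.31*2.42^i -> [2.31, 5.59, 13.53, 32.74, 79.23]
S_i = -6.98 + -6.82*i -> [-6.98, -13.8, -20.62, -27.44, -34.26]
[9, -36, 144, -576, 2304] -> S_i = 9*-4^i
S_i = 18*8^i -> [18, 144, 1152, 9216, 73728]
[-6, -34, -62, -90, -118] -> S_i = -6 + -28*i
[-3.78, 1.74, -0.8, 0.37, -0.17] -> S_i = -3.78*(-0.46)^i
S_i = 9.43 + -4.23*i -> [9.43, 5.2, 0.97, -3.26, -7.49]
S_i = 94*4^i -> [94, 376, 1504, 6016, 24064]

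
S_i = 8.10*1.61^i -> [8.1, 13.04, 21.0, 33.8, 54.42]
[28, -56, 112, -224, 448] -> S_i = 28*-2^i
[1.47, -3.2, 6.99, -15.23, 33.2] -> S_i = 1.47*(-2.18)^i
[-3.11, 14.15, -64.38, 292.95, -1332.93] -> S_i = -3.11*(-4.55)^i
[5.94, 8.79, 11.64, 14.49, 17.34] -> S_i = 5.94 + 2.85*i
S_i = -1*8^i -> [-1, -8, -64, -512, -4096]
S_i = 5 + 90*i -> [5, 95, 185, 275, 365]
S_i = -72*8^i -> [-72, -576, -4608, -36864, -294912]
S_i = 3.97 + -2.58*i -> [3.97, 1.39, -1.19, -3.77, -6.35]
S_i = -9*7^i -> [-9, -63, -441, -3087, -21609]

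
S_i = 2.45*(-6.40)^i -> [2.45, -15.68, 100.35, -642.25, 4110.42]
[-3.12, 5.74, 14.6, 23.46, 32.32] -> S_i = -3.12 + 8.86*i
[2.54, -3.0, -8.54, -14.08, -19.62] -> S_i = 2.54 + -5.54*i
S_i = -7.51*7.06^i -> [-7.51, -53.02, -374.33, -2642.74, -18657.73]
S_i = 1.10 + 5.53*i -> [1.1, 6.63, 12.16, 17.69, 23.22]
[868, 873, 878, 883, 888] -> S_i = 868 + 5*i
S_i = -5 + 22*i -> [-5, 17, 39, 61, 83]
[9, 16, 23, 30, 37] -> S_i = 9 + 7*i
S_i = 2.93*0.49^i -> [2.93, 1.44, 0.7, 0.34, 0.17]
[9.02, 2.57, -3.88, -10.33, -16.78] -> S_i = 9.02 + -6.45*i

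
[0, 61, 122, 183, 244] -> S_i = 0 + 61*i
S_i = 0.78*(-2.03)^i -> [0.78, -1.58, 3.21, -6.53, 13.25]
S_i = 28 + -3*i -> [28, 25, 22, 19, 16]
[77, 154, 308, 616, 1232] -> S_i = 77*2^i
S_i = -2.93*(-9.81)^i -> [-2.93, 28.74, -281.97, 2766.14, -27135.86]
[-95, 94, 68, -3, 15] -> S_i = Random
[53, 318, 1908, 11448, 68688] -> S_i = 53*6^i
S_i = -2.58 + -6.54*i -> [-2.58, -9.12, -15.66, -22.2, -28.74]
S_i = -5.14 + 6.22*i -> [-5.14, 1.08, 7.3, 13.52, 19.74]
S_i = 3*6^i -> [3, 18, 108, 648, 3888]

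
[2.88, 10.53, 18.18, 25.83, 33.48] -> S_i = 2.88 + 7.65*i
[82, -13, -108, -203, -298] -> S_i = 82 + -95*i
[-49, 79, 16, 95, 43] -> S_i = Random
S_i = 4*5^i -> [4, 20, 100, 500, 2500]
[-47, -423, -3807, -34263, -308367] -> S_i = -47*9^i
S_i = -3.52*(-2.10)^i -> [-3.52, 7.39, -15.52, 32.6, -68.46]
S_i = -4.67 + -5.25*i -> [-4.67, -9.92, -15.17, -20.42, -25.67]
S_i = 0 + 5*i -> [0, 5, 10, 15, 20]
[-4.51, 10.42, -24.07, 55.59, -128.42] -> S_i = -4.51*(-2.31)^i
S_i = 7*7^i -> [7, 49, 343, 2401, 16807]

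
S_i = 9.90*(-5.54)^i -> [9.9, -54.85, 303.85, -1683.31, 9325.55]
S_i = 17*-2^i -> [17, -34, 68, -136, 272]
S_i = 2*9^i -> [2, 18, 162, 1458, 13122]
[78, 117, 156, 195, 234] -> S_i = 78 + 39*i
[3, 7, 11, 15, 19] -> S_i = 3 + 4*i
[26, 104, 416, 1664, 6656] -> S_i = 26*4^i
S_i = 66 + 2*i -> [66, 68, 70, 72, 74]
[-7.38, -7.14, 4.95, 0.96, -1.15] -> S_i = Random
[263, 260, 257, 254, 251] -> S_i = 263 + -3*i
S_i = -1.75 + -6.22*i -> [-1.75, -7.97, -14.19, -20.41, -26.63]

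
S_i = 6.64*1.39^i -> [6.64, 9.23, 12.83, 17.83, 24.79]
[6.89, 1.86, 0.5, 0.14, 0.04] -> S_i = 6.89*0.27^i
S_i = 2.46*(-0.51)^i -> [2.46, -1.25, 0.64, -0.33, 0.17]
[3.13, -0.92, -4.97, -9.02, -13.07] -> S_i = 3.13 + -4.05*i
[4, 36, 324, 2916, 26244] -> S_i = 4*9^i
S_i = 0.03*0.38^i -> [0.03, 0.01, 0.0, 0.0, 0.0]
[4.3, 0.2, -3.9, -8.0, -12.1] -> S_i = 4.30 + -4.10*i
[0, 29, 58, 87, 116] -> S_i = 0 + 29*i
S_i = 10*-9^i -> [10, -90, 810, -7290, 65610]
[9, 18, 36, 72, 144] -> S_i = 9*2^i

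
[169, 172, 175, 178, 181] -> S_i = 169 + 3*i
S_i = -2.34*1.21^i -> [-2.34, -2.83, -3.43, -4.15, -5.02]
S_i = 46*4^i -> [46, 184, 736, 2944, 11776]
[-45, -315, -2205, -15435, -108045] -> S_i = -45*7^i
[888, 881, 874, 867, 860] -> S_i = 888 + -7*i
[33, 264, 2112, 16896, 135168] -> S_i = 33*8^i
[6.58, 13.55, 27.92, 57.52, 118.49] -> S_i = 6.58*2.06^i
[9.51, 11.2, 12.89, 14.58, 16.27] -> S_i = 9.51 + 1.69*i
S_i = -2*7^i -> [-2, -14, -98, -686, -4802]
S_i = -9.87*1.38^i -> [-9.87, -13.62, -18.8, -25.94, -35.8]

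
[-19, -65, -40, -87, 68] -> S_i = Random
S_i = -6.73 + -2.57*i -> [-6.73, -9.3, -11.87, -14.44, -17.01]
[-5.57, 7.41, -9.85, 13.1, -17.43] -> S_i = -5.57*(-1.33)^i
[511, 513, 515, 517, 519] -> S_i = 511 + 2*i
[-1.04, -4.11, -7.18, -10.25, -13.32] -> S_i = -1.04 + -3.07*i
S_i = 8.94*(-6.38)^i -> [8.94, -57.04, 363.9, -2321.67, 14812.22]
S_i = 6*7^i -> [6, 42, 294, 2058, 14406]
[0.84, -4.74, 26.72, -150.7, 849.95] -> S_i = 0.84*(-5.64)^i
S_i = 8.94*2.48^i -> [8.94, 22.17, 54.98, 136.36, 338.18]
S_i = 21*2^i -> [21, 42, 84, 168, 336]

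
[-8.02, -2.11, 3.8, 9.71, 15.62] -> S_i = -8.02 + 5.91*i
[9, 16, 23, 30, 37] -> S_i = 9 + 7*i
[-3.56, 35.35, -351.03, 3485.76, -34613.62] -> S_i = -3.56*(-9.93)^i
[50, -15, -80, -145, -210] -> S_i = 50 + -65*i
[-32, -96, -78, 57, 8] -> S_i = Random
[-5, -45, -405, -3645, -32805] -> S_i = -5*9^i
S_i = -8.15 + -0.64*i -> [-8.15, -8.79, -9.43, -10.07, -10.71]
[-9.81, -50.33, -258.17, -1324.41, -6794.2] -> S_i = -9.81*5.13^i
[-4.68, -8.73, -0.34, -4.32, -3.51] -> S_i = Random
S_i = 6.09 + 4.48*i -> [6.09, 10.57, 15.05, 19.53, 24.01]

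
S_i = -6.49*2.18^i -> [-6.49, -14.15, -30.84, -67.24, -146.58]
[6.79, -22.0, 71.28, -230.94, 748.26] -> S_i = 6.79*(-3.24)^i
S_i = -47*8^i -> [-47, -376, -3008, -24064, -192512]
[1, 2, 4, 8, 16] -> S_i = 1*2^i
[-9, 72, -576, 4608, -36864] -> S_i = -9*-8^i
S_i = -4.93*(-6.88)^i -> [-4.93, 33.92, -233.36, 1605.51, -11045.89]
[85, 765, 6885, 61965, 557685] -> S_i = 85*9^i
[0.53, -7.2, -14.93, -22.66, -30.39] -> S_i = 0.53 + -7.73*i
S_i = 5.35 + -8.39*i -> [5.35, -3.04, -11.43, -19.82, -28.21]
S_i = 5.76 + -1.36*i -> [5.76, 4.4, 3.04, 1.68, 0.32]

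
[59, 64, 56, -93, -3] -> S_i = Random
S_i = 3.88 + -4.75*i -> [3.88, -0.87, -5.62, -10.37, -15.12]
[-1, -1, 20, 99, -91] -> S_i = Random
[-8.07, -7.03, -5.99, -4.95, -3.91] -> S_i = -8.07 + 1.04*i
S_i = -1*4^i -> [-1, -4, -16, -64, -256]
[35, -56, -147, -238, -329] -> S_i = 35 + -91*i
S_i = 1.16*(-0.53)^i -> [1.16, -0.61, 0.33, -0.17, 0.09]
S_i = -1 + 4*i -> [-1, 3, 7, 11, 15]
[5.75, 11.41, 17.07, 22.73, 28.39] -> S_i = 5.75 + 5.66*i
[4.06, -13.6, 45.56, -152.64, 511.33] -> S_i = 4.06*(-3.35)^i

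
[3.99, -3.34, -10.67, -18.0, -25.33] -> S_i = 3.99 + -7.33*i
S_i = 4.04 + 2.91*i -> [4.04, 6.95, 9.86, 12.77, 15.68]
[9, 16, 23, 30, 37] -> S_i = 9 + 7*i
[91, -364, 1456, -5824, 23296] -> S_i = 91*-4^i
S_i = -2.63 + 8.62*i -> [-2.63, 5.99, 14.61, 23.23, 31.85]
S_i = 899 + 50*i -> [899, 949, 999, 1049, 1099]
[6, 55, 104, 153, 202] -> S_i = 6 + 49*i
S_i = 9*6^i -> [9, 54, 324, 1944, 11664]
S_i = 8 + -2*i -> [8, 6, 4, 2, 0]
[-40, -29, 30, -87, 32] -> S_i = Random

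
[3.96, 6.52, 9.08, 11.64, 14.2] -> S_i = 3.96 + 2.56*i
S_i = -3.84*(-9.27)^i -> [-3.84, 35.6, -329.98, 3058.94, -28356.34]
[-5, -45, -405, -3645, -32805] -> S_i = -5*9^i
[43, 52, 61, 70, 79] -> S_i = 43 + 9*i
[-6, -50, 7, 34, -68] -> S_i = Random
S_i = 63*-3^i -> [63, -189, 567, -1701, 5103]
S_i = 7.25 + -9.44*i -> [7.25, -2.19, -11.63, -21.07, -30.51]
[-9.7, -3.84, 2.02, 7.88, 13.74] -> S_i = -9.70 + 5.86*i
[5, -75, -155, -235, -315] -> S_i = 5 + -80*i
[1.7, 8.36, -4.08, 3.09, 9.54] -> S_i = Random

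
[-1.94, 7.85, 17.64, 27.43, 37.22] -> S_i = -1.94 + 9.79*i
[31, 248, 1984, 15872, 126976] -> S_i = 31*8^i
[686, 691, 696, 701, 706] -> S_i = 686 + 5*i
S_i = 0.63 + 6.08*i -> [0.63, 6.71, 12.79, 18.87, 24.95]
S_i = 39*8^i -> [39, 312, 2496, 19968, 159744]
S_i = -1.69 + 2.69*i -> [-1.69, 1.0, 3.69, 6.38, 9.07]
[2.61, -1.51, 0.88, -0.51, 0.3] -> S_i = 2.61*(-0.58)^i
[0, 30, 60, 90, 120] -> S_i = 0 + 30*i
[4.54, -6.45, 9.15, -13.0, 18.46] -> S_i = 4.54*(-1.42)^i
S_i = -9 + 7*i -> [-9, -2, 5, 12, 19]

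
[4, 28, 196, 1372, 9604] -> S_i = 4*7^i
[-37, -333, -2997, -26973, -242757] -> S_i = -37*9^i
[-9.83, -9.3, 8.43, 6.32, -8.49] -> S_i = Random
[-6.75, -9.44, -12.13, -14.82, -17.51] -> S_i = -6.75 + -2.69*i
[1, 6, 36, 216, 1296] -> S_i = 1*6^i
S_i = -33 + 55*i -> [-33, 22, 77, 132, 187]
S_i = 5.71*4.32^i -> [5.71, 24.67, 106.56, 460.35, 1988.71]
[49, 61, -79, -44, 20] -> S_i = Random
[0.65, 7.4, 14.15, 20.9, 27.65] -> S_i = 0.65 + 6.75*i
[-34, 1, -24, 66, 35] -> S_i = Random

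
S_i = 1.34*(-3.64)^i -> [1.34, -4.88, 17.75, -64.63, 235.24]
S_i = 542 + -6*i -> [542, 536, 530, 524, 518]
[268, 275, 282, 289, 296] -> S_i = 268 + 7*i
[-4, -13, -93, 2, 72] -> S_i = Random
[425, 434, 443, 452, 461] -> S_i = 425 + 9*i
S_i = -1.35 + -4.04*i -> [-1.35, -5.39, -9.43, -13.47, -17.51]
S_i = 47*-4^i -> [47, -188, 752, -3008, 12032]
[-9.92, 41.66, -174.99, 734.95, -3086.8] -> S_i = -9.92*(-4.20)^i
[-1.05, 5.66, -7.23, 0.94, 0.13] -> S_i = Random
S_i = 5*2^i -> [5, 10, 20, 40, 80]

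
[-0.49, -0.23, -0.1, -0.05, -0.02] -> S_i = -0.49*0.46^i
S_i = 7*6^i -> [7, 42, 252, 1512, 9072]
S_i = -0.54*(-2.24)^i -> [-0.54, 1.21, -2.71, 6.07, -13.6]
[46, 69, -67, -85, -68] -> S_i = Random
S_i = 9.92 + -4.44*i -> [9.92, 5.48, 1.04, -3.4, -7.84]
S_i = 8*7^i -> [8, 56, 392, 2744, 19208]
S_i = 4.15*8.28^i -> [4.15, 34.36, 284.52, 2355.8, 19506.05]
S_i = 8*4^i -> [8, 32, 128, 512, 2048]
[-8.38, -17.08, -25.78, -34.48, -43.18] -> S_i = -8.38 + -8.70*i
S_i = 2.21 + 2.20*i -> [2.21, 4.41, 6.61, 8.81, 11.01]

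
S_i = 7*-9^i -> [7, -63, 567, -5103, 45927]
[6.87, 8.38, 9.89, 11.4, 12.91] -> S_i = 6.87 + 1.51*i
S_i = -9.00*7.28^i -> [-9.0, -65.52, -476.99, -3472.46, -25279.47]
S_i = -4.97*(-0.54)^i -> [-4.97, 2.68, -1.45, 0.78, -0.42]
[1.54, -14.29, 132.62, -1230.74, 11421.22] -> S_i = 1.54*(-9.28)^i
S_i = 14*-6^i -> [14, -84, 504, -3024, 18144]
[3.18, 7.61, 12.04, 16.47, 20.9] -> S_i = 3.18 + 4.43*i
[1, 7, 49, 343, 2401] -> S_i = 1*7^i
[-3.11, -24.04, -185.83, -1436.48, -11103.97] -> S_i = -3.11*7.73^i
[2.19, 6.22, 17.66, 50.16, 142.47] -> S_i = 2.19*2.84^i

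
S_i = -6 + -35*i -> [-6, -41, -76, -111, -146]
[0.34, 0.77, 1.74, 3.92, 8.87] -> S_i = 0.34*2.26^i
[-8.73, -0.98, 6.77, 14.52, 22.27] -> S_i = -8.73 + 7.75*i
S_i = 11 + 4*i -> [11, 15, 19, 23, 27]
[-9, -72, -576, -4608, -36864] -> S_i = -9*8^i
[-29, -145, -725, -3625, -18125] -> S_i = -29*5^i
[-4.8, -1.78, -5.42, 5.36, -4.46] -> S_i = Random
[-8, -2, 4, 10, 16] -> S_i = -8 + 6*i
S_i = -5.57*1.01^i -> [-5.57, -5.63, -5.68, -5.74, -5.8]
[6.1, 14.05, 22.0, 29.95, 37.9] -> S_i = 6.10 + 7.95*i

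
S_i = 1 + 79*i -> [1, 80, 159, 238, 317]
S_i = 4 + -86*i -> [4, -82, -168, -254, -340]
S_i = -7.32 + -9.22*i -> [-7.32, -16.54, -25.76, -34.98, -44.2]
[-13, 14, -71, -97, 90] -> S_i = Random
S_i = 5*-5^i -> [5, -25, 125, -625, 3125]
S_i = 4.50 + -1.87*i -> [4.5, 2.63, 0.76, -1.11, -2.98]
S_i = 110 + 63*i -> [110, 173, 236, 299, 362]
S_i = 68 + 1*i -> [68, 69, 70, 71, 72]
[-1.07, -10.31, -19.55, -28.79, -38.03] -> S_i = -1.07 + -9.24*i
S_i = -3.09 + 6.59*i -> [-3.09, 3.5, 10.09, 16.68, 23.27]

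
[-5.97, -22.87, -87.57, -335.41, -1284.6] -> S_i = -5.97*3.83^i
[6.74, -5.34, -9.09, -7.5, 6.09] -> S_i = Random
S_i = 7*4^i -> [7, 28, 112, 448, 1792]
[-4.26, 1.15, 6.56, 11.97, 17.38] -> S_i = -4.26 + 5.41*i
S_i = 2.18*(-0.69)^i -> [2.18, -1.5, 1.04, -0.72, 0.49]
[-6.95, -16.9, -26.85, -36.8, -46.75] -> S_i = -6.95 + -9.95*i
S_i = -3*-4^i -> [-3, 12, -48, 192, -768]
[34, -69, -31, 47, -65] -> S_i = Random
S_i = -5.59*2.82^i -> [-5.59, -15.76, -44.45, -125.36, -353.52]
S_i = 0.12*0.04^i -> [0.12, 0.0, 0.0, 0.0, 0.0]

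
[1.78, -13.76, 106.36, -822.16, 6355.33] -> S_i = 1.78*(-7.73)^i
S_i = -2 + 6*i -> [-2, 4, 10, 16, 22]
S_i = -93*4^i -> [-93, -372, -1488, -5952, -23808]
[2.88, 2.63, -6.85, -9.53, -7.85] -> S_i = Random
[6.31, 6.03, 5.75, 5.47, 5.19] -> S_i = 6.31 + -0.28*i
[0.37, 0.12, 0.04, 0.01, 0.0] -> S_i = 0.37*0.33^i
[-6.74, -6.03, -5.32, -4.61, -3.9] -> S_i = -6.74 + 0.71*i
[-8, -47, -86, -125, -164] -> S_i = -8 + -39*i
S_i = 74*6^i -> [74, 444, 2664, 15984, 95904]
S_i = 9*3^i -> [9, 27, 81, 243, 729]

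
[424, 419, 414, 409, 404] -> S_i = 424 + -5*i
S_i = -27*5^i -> [-27, -135, -675, -3375, -16875]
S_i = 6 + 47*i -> [6, 53, 100, 147, 194]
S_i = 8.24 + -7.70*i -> [8.24, 0.54, -7.16, -14.86, -22.56]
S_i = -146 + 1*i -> [-146, -145, -144, -143, -142]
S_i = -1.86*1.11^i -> [-1.86, -2.06, -2.29, -2.54, -2.82]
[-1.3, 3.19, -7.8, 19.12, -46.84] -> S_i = -1.30*(-2.45)^i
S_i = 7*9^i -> [7, 63, 567, 5103, 45927]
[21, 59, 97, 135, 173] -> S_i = 21 + 38*i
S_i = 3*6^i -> [3, 18, 108, 648, 3888]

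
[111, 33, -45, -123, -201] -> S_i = 111 + -78*i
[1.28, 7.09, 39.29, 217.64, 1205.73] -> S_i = 1.28*5.54^i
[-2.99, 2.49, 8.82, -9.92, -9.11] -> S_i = Random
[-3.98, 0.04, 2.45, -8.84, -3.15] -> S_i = Random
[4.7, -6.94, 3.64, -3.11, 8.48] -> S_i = Random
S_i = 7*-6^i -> [7, -42, 252, -1512, 9072]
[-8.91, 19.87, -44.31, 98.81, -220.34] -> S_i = -8.91*(-2.23)^i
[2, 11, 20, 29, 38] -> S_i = 2 + 9*i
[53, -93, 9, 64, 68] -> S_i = Random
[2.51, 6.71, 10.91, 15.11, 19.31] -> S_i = 2.51 + 4.20*i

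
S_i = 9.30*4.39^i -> [9.3, 40.83, 179.23, 786.82, 3454.15]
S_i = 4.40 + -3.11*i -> [4.4, 1.29, -1.82, -4.93, -8.04]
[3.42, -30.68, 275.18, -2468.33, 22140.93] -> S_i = 3.42*(-8.97)^i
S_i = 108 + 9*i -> [108, 117, 126, 135, 144]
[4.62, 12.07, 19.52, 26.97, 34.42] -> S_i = 4.62 + 7.45*i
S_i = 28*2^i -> [28, 56, 112, 224, 448]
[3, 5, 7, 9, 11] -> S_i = 3 + 2*i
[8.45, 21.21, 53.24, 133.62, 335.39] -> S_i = 8.45*2.51^i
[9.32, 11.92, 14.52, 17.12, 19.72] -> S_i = 9.32 + 2.60*i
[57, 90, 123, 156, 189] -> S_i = 57 + 33*i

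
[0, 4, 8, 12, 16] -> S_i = 0 + 4*i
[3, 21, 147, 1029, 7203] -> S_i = 3*7^i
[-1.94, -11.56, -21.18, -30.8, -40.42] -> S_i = -1.94 + -9.62*i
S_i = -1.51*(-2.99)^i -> [-1.51, 4.51, -13.5, 40.36, -120.69]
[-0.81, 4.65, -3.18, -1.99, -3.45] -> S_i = Random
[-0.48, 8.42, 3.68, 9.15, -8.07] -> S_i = Random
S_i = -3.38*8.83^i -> [-3.38, -29.85, -263.53, -2327.01, -20547.52]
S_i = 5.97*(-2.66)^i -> [5.97, -15.88, 42.24, -112.36, 298.88]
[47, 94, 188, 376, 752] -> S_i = 47*2^i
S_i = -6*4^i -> [-6, -24, -96, -384, -1536]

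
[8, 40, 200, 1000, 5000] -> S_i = 8*5^i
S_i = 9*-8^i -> [9, -72, 576, -4608, 36864]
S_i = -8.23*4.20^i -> [-8.23, -34.57, -145.18, -609.74, -2560.93]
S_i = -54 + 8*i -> [-54, -46, -38, -30, -22]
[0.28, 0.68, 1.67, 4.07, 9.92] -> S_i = 0.28*2.44^i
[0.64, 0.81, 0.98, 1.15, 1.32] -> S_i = 0.64 + 0.17*i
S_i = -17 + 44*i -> [-17, 27, 71, 115, 159]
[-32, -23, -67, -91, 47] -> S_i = Random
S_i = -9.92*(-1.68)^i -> [-9.92, 16.67, -28.0, 47.04, -79.02]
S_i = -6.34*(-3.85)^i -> [-6.34, 24.41, -93.97, 361.8, -1392.94]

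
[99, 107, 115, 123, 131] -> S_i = 99 + 8*i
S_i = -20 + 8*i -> [-20, -12, -4, 4, 12]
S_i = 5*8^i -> [5, 40, 320, 2560, 20480]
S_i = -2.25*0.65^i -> [-2.25, -1.46, -0.95, -0.62, -0.4]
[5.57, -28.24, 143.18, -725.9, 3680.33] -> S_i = 5.57*(-5.07)^i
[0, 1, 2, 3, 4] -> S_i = 0 + 1*i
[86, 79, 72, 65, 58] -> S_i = 86 + -7*i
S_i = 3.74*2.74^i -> [3.74, 10.25, 28.08, 76.93, 210.8]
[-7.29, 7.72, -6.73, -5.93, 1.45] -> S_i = Random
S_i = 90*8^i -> [90, 720, 5760, 46080, 368640]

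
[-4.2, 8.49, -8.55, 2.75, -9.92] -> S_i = Random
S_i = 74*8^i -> [74, 592, 4736, 37888, 303104]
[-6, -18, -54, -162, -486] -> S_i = -6*3^i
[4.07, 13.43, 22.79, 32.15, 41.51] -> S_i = 4.07 + 9.36*i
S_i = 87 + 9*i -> [87, 96, 105, 114, 123]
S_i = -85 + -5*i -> [-85, -90, -95, -100, -105]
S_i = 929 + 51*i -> [929, 980, 1031, 1082, 1133]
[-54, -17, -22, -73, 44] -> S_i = Random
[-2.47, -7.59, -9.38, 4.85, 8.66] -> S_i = Random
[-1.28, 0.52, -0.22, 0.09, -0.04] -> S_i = -1.28*(-0.41)^i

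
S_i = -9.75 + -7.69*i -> [-9.75, -17.44, -25.13, -32.82, -40.51]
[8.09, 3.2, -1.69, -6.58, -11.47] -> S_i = 8.09 + -4.89*i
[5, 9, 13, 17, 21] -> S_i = 5 + 4*i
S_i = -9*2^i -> [-9, -18, -36, -72, -144]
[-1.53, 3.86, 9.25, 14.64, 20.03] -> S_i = -1.53 + 5.39*i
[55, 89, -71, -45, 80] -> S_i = Random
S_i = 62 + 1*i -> [62, 63, 64, 65, 66]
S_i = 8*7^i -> [8, 56, 392, 2744, 19208]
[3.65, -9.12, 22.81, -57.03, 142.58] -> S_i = 3.65*(-2.50)^i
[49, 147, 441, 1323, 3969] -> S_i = 49*3^i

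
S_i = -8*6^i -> [-8, -48, -288, -1728, -10368]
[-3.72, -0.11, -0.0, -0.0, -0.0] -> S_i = -3.72*0.03^i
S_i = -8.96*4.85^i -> [-8.96, -43.46, -210.76, -1022.19, -4957.64]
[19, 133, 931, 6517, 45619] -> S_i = 19*7^i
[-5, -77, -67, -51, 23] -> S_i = Random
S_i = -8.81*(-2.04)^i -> [-8.81, 17.97, -36.66, 74.79, -152.58]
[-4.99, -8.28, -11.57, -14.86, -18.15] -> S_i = -4.99 + -3.29*i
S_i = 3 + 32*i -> [3, 35, 67, 99, 131]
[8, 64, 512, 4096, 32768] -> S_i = 8*8^i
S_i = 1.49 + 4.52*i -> [1.49, 6.01, 10.53, 15.05, 19.57]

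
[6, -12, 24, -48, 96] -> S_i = 6*-2^i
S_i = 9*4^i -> [9, 36, 144, 576, 2304]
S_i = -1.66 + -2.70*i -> [-1.66, -4.36, -7.06, -9.76, -12.46]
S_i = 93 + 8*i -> [93, 101, 109, 117, 125]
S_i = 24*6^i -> [24, 144, 864, 5184, 31104]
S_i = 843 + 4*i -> [843, 847, 851, 855, 859]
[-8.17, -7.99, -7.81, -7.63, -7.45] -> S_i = -8.17 + 0.18*i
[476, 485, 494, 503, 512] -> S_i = 476 + 9*i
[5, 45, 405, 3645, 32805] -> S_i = 5*9^i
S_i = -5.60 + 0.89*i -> [-5.6, -4.71, -3.82, -2.93, -2.04]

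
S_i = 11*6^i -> [11, 66, 396, 2376, 14256]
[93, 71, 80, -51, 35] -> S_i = Random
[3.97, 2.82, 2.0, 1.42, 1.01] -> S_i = 3.97*0.71^i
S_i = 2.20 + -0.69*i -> [2.2, 1.51, 0.82, 0.13, -0.56]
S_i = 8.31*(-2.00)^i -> [8.31, -16.62, 33.24, -66.48, 132.96]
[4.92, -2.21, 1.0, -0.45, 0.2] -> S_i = 4.92*(-0.45)^i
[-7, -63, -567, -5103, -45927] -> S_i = -7*9^i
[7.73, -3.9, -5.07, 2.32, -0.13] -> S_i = Random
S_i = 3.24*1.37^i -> [3.24, 4.44, 6.08, 8.33, 11.41]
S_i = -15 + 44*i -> [-15, 29, 73, 117, 161]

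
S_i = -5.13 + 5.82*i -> [-5.13, 0.69, 6.51, 12.33, 18.15]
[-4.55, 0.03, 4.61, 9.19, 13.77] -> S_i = -4.55 + 4.58*i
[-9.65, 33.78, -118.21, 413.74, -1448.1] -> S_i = -9.65*(-3.50)^i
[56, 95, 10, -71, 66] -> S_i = Random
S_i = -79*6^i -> [-79, -474, -2844, -17064, -102384]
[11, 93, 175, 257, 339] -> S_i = 11 + 82*i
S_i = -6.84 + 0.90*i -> [-6.84, -5.94, -5.04, -4.14, -3.24]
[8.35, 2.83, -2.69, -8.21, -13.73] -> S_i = 8.35 + -5.52*i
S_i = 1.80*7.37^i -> [1.8, 13.27, 97.77, 720.57, 5310.59]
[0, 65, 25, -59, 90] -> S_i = Random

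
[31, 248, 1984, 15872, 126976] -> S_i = 31*8^i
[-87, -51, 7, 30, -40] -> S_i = Random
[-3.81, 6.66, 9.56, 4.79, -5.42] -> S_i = Random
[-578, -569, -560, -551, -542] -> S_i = -578 + 9*i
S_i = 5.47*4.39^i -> [5.47, 24.01, 105.42, 462.79, 2031.63]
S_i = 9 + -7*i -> [9, 2, -5, -12, -19]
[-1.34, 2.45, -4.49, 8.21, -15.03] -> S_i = -1.34*(-1.83)^i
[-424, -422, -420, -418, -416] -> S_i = -424 + 2*i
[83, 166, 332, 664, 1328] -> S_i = 83*2^i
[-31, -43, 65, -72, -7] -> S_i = Random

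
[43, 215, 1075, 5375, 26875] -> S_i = 43*5^i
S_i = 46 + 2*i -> [46, 48, 50, 52, 54]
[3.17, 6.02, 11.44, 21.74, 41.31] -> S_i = 3.17*1.90^i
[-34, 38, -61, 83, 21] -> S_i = Random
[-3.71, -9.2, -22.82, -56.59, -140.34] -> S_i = -3.71*2.48^i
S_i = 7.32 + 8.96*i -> [7.32, 16.28, 25.24, 34.2, 43.16]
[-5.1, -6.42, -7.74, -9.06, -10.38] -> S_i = -5.10 + -1.32*i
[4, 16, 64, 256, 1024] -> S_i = 4*4^i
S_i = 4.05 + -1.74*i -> [4.05, 2.31, 0.57, -1.17, -2.91]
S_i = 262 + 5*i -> [262, 267, 272, 277, 282]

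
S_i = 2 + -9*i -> [2, -7, -16, -25, -34]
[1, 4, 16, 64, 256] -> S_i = 1*4^i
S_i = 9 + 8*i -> [9, 17, 25, 33, 41]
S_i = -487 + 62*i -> [-487, -425, -363, -301, -239]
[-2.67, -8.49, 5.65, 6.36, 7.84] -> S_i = Random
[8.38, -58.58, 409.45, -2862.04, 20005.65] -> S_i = 8.38*(-6.99)^i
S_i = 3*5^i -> [3, 15, 75, 375, 1875]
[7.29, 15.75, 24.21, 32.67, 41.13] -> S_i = 7.29 + 8.46*i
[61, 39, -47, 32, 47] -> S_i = Random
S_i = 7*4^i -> [7, 28, 112, 448, 1792]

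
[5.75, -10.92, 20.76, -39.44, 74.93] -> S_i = 5.75*(-1.90)^i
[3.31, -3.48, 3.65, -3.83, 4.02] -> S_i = 3.31*(-1.05)^i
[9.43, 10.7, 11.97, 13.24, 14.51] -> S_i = 9.43 + 1.27*i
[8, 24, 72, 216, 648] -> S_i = 8*3^i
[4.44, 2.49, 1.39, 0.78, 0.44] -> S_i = 4.44*0.56^i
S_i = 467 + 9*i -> [467, 476, 485, 494, 503]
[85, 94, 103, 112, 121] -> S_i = 85 + 9*i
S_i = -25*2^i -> [-25, -50, -100, -200, -400]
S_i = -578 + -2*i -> [-578, -580, -582, -584, -586]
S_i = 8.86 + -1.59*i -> [8.86, 7.27, 5.68, 4.09, 2.5]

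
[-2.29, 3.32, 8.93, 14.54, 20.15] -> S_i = -2.29 + 5.61*i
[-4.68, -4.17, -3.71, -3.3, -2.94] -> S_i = -4.68*0.89^i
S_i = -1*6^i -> [-1, -6, -36, -216, -1296]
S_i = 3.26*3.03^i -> [3.26, 9.88, 29.93, 90.69, 274.78]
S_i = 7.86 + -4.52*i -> [7.86, 3.34, -1.18, -5.7, -10.22]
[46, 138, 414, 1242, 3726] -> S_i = 46*3^i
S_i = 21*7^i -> [21, 147, 1029, 7203, 50421]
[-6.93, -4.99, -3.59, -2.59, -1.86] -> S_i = -6.93*0.72^i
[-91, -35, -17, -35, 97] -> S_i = Random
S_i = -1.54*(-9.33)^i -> [-1.54, 14.37, -134.06, 1250.74, -11669.37]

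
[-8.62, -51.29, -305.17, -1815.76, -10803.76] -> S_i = -8.62*5.95^i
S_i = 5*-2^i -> [5, -10, 20, -40, 80]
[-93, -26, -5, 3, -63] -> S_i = Random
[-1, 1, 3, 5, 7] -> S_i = -1 + 2*i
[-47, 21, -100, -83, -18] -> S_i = Random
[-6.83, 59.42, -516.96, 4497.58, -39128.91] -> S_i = -6.83*(-8.70)^i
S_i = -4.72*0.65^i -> [-4.72, -3.07, -1.99, -1.3, -0.84]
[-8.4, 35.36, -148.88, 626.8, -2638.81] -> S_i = -8.40*(-4.21)^i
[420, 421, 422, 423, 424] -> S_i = 420 + 1*i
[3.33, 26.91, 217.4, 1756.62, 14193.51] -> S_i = 3.33*8.08^i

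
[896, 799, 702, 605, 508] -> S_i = 896 + -97*i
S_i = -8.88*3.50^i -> [-8.88, -31.08, -108.78, -380.73, -1332.56]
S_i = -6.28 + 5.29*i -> [-6.28, -0.99, 4.3, 9.59, 14.88]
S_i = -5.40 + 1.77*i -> [-5.4, -3.63, -1.86, -0.09, 1.68]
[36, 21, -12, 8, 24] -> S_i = Random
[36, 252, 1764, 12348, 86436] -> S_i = 36*7^i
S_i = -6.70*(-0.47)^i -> [-6.7, 3.15, -1.48, 0.7, -0.33]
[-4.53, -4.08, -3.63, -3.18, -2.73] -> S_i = -4.53 + 0.45*i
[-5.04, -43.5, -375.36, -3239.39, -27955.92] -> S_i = -5.04*8.63^i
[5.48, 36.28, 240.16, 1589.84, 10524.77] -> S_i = 5.48*6.62^i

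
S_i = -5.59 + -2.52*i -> [-5.59, -8.11, -10.63, -13.15, -15.67]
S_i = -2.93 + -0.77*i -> [-2.93, -3.7, -4.47, -5.24, -6.01]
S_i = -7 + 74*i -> [-7, 67, 141, 215, 289]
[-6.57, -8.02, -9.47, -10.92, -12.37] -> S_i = -6.57 + -1.45*i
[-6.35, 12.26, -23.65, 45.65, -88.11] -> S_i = -6.35*(-1.93)^i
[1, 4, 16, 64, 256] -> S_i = 1*4^i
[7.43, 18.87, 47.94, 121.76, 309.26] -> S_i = 7.43*2.54^i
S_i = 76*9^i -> [76, 684, 6156, 55404, 498636]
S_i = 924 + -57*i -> [924, 867, 810, 753, 696]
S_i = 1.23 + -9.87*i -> [1.23, -8.64, -18.51, -28.38, -38.25]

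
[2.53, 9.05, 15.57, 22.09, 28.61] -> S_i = 2.53 + 6.52*i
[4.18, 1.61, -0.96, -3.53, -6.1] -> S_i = 4.18 + -2.57*i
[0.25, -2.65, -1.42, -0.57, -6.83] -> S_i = Random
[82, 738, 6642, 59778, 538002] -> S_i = 82*9^i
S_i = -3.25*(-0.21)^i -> [-3.25, 0.68, -0.14, 0.03, -0.01]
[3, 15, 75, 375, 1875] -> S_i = 3*5^i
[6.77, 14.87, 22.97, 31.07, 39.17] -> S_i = 6.77 + 8.10*i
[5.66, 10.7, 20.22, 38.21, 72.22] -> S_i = 5.66*1.89^i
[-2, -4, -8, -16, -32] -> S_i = -2*2^i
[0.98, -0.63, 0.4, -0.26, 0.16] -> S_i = 0.98*(-0.64)^i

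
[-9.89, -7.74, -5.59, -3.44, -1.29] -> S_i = -9.89 + 2.15*i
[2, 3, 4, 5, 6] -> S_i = 2 + 1*i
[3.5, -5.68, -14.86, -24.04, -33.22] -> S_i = 3.50 + -9.18*i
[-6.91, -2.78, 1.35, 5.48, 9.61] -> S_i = -6.91 + 4.13*i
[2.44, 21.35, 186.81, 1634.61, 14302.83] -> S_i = 2.44*8.75^i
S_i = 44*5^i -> [44, 220, 1100, 5500, 27500]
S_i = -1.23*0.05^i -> [-1.23, -0.06, -0.0, -0.0, -0.0]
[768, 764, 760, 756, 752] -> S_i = 768 + -4*i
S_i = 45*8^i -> [45, 360, 2880, 23040, 184320]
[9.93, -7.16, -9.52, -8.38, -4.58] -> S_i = Random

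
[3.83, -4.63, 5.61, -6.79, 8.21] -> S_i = 3.83*(-1.21)^i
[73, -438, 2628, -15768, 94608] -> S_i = 73*-6^i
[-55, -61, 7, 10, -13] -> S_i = Random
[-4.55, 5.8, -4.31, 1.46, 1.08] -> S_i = Random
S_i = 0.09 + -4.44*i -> [0.09, -4.35, -8.79, -13.23, -17.67]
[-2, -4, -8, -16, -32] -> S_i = -2*2^i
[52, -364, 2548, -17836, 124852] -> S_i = 52*-7^i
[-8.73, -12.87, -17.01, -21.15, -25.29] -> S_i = -8.73 + -4.14*i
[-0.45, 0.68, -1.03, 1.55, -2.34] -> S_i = -0.45*(-1.51)^i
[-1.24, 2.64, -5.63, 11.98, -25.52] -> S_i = -1.24*(-2.13)^i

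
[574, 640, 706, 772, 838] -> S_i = 574 + 66*i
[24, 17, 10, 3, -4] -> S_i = 24 + -7*i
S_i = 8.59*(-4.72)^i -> [8.59, -40.54, 191.37, -903.27, 4263.45]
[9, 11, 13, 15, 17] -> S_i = 9 + 2*i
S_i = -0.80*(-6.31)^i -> [-0.8, 5.05, -31.85, 200.99, -1268.26]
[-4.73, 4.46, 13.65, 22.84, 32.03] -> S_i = -4.73 + 9.19*i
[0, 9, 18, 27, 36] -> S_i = 0 + 9*i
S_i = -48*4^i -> [-48, -192, -768, -3072, -12288]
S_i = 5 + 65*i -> [5, 70, 135, 200, 265]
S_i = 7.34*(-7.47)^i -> [7.34, -54.83, 409.58, -3059.55, 22854.85]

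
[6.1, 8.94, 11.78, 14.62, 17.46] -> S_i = 6.10 + 2.84*i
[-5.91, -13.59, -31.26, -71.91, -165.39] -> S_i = -5.91*2.30^i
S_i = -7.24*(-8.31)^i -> [-7.24, 60.16, -499.97, 4154.72, -34525.71]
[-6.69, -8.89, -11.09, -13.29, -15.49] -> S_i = -6.69 + -2.20*i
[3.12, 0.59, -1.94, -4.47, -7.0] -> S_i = 3.12 + -2.53*i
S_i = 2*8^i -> [2, 16, 128, 1024, 8192]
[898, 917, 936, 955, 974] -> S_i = 898 + 19*i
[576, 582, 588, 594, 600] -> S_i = 576 + 6*i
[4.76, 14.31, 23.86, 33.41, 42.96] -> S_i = 4.76 + 9.55*i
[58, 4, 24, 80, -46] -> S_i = Random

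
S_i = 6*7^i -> [6, 42, 294, 2058, 14406]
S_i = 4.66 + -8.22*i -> [4.66, -3.56, -11.78, -20.0, -28.22]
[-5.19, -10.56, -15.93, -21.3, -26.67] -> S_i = -5.19 + -5.37*i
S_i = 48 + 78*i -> [48, 126, 204, 282, 360]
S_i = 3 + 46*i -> [3, 49, 95, 141, 187]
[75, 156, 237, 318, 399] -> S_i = 75 + 81*i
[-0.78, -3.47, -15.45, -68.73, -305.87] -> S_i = -0.78*4.45^i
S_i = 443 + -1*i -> [443, 442, 441, 440, 439]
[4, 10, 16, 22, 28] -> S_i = 4 + 6*i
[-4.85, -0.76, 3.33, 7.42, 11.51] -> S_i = -4.85 + 4.09*i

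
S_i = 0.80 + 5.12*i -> [0.8, 5.92, 11.04, 16.16, 21.28]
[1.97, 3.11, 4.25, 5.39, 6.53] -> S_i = 1.97 + 1.14*i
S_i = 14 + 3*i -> [14, 17, 20, 23, 26]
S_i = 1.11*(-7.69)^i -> [1.11, -8.54, 65.64, -504.78, 3881.76]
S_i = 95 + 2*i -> [95, 97, 99, 101, 103]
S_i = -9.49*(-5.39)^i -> [-9.49, 51.15, -275.7, 1486.05, -8009.79]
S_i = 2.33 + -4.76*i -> [2.33, -2.43, -7.19, -11.95, -16.71]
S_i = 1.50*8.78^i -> [1.5, 13.17, 115.63, 1015.25, 8913.93]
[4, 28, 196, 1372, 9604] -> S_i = 4*7^i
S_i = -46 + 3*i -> [-46, -43, -40, -37, -34]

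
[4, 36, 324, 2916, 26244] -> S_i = 4*9^i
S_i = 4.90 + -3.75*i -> [4.9, 1.15, -2.6, -6.35, -10.1]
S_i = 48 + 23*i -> [48, 71, 94, 117, 140]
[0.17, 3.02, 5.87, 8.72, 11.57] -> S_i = 0.17 + 2.85*i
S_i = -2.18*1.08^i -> [-2.18, -2.35, -2.54, -2.75, -2.97]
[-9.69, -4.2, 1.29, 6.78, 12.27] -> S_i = -9.69 + 5.49*i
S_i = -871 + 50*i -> [-871, -821, -771, -721, -671]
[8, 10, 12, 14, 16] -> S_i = 8 + 2*i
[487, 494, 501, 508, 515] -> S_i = 487 + 7*i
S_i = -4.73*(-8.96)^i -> [-4.73, 42.38, -379.73, 3402.4, -30485.49]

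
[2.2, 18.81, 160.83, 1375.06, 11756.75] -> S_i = 2.20*8.55^i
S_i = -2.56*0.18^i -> [-2.56, -0.46, -0.08, -0.01, -0.0]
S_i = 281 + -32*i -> [281, 249, 217, 185, 153]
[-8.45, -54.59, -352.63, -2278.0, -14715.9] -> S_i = -8.45*6.46^i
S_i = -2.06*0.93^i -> [-2.06, -1.92, -1.78, -1.66, -1.54]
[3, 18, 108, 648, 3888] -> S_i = 3*6^i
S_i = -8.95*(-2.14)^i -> [-8.95, 19.15, -40.99, 87.71, -187.71]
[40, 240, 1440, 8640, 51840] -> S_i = 40*6^i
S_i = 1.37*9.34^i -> [1.37, 12.8, 119.51, 1116.25, 10425.77]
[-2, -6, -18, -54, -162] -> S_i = -2*3^i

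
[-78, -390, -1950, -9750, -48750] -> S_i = -78*5^i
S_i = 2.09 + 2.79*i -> [2.09, 4.88, 7.67, 10.46, 13.25]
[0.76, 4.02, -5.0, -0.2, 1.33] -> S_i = Random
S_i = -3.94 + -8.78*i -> [-3.94, -12.72, -21.5, -30.28, -39.06]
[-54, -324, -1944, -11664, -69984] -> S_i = -54*6^i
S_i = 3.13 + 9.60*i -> [3.13, 12.73, 22.33, 31.93, 41.53]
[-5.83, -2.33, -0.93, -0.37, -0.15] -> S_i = -5.83*0.40^i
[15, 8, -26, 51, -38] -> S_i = Random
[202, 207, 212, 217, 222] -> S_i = 202 + 5*i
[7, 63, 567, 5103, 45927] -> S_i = 7*9^i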